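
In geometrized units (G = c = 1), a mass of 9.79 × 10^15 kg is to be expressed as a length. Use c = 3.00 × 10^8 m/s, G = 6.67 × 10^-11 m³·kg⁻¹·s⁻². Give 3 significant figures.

7.26 × 10^-12 m

In G = c = 1 units mass has dimensions of length; the conversion factor is G/c².
9.79 × 10^15 kg × (G/c²) = 7.26 × 10^-12 m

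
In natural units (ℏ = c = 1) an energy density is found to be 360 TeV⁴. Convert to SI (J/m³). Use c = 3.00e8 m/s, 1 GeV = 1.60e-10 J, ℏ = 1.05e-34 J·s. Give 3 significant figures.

7.55e51 J/m³

[E]/[L]³ = [E]⁴/(ℏc)³; restore (ℏc)⁻³.
1 GeV⁴ → 1/(ℏc)³ × (1 GeV in J)⁴ = 2.10e37 J/m³.
Convert the energy scale: 360 TeV⁴ = 3.60e14 GeV⁴.
Result: 3.60e14 × 2.10e37 = 7.55e51 J/m³.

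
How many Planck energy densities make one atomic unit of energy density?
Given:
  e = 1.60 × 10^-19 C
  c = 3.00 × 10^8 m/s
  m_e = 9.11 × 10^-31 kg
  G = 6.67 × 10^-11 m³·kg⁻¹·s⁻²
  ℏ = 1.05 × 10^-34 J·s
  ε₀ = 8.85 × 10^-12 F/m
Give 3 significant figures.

6.44 × 10^-101

atomic unit of energy density: u_au = E_h/a₀³ = m_e⁴e¹⁰/((4πε₀)⁵ℏ⁸) = 3.01 × 10^13 J/m³
Planck energy density: u_P = c⁷/(ℏG²) = 4.68 × 10^113 J/m³
ratio = 3.01 × 10^13 / 4.68 × 10^113 = 6.44 × 10^-101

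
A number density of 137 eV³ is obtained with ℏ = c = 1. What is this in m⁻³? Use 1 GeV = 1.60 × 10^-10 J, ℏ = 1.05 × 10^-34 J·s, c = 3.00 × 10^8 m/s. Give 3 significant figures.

Number density is [L]⁻³ = [E]³/(ℏc)³.
1 GeV³ → 1/(ℏc)³ × (1 GeV in J)³ = 1.31 × 10^47 m⁻³.
Convert the energy scale: 137 eV³ = 1.37 × 10^-25 GeV³.
Result: 1.37 × 10^-25 × 1.31 × 10^47 = 1.80 × 10^22 m⁻³.

1.80 × 10^22 m⁻³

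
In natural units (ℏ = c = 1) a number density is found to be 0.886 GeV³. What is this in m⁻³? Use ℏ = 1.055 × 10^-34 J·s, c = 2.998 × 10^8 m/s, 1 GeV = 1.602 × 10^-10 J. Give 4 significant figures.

1.151 × 10^47 m⁻³

Number density is [L]⁻³ = [E]³/(ℏc)³.
1 GeV³ → 1/(ℏc)³ × (1 GeV in J)³ = 1.299 × 10^47 m⁻³.
Result: 0.886 × 1.299 × 10^47 = 1.151 × 10^47 m⁻³.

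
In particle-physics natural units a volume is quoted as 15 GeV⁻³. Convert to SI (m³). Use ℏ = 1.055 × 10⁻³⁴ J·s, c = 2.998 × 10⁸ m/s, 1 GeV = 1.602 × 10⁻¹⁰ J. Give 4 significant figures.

1.154 × 10⁻⁴⁶ m³

Volume is [L]³ = [E]⁻³·(ℏc)³.
1 GeV⁻³ → (ℏc)³ × (1 GeV in J)⁻³ = 7.696 × 10⁻⁴⁸ m³.
Result: 15 × 7.696 × 10⁻⁴⁸ = 1.154 × 10⁻⁴⁶ m³.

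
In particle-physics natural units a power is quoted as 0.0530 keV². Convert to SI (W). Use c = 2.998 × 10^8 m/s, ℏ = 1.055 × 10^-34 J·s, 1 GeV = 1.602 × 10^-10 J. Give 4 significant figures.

12.89 W

Power is [E]/[T] = [E]²/ℏ.
1 GeV² → 1/ℏ × (1 GeV in J)² = 2.433 × 10^14 W.
Convert the energy scale: 0.0530 keV² = 5.30 × 10^-14 GeV².
Result: 5.30 × 10^-14 × 2.433 × 10^14 = 12.89 W.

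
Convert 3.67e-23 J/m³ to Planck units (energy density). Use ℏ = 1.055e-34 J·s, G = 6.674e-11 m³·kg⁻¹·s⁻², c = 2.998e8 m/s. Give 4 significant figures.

Planck energy density: u_P = c⁷/(ℏG²) = 4.632e113 J/m³.
3.67e-23 / 4.632e113 = 7.923e-137

7.923e-137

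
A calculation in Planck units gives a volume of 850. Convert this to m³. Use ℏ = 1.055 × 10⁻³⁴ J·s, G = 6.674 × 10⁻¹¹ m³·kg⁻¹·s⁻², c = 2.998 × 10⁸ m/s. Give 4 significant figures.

One Planck volume: V_P = (ℏG/c³)^(3/2) = 4.224 × 10⁻¹⁰⁵ m³.
850 × 4.224 × 10⁻¹⁰⁵ m³ = 3.590 × 10⁻¹⁰² m³

3.590 × 10⁻¹⁰² m³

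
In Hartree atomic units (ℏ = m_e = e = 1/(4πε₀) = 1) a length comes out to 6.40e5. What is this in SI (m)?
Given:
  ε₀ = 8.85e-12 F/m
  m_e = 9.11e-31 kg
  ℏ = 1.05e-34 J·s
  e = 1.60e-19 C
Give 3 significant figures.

One Bohr radius: a₀ = 4πε₀ℏ²/(m_e e²) = 5.26e-11 m.
6.40e5 × 5.26e-11 m = 3.36e-5 m

3.36e-5 m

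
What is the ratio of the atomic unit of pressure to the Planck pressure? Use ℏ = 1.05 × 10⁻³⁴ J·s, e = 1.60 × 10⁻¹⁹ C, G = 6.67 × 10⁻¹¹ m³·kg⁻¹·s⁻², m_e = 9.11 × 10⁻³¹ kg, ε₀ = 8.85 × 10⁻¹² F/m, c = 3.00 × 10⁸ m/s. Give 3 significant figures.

6.44 × 10⁻¹⁰¹

atomic unit of pressure: P_au = E_h/a₀³ = m_e⁴e¹⁰/((4πε₀)⁵ℏ⁸) = 3.01 × 10¹³ Pa
Planck pressure: p_P = c⁷/(ℏG²) = 4.68 × 10¹¹³ Pa
ratio = 3.01 × 10¹³ / 4.68 × 10¹¹³ = 6.44 × 10⁻¹⁰¹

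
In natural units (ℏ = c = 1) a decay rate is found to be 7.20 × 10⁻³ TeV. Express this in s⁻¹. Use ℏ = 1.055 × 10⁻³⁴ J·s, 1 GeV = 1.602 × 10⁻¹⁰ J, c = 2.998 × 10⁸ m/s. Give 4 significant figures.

1.093 × 10²⁵ s⁻¹

A rate is [E]/ℏ; divide by ℏ.
1 GeV → 1/ℏ × (1 GeV in J) = 1.518 × 10²⁴ s⁻¹.
Convert the energy scale: 7.20 × 10⁻³ TeV = 7.20 GeV.
Result: 7.20 × 1.518 × 10²⁴ = 1.093 × 10²⁵ s⁻¹.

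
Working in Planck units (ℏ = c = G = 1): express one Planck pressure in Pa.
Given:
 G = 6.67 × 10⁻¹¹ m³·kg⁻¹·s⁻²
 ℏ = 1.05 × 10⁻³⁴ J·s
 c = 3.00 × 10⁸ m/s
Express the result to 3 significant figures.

Dimensional analysis gives p_P = c⁷/(ℏG²).
  = 2.19 × 10⁵⁹ / 4.67 × 10⁻⁵⁵
  = 4.68 × 10¹¹³ Pa

4.68 × 10¹¹³ Pa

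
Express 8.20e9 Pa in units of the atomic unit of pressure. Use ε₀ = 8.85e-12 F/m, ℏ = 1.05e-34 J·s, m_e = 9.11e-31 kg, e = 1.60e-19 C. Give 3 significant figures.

atomic unit of pressure: P_au = E_h/a₀³ = m_e⁴e¹⁰/((4πε₀)⁵ℏ⁸) = 3.01e13 Pa.
8.20e9 / 3.01e13 = 2.72e-4

2.72e-4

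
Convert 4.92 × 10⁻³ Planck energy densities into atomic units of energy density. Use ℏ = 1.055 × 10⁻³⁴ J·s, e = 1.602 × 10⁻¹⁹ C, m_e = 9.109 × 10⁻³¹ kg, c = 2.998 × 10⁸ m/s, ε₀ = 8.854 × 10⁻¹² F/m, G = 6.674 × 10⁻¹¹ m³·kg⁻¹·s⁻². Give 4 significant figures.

7.781 × 10⁹⁷

Planck energy density: u_P = c⁷/(ℏG²) = 4.632 × 10¹¹³ J/m³
atomic unit of energy density: u_au = E_h/a₀³ = m_e⁴e¹⁰/((4πε₀)⁵ℏ⁸) = 2.929 × 10¹³ J/m³
4.92 × 10⁻³ × 4.632 × 10¹¹³ / 2.929 × 10¹³ = 7.781 × 10⁹⁷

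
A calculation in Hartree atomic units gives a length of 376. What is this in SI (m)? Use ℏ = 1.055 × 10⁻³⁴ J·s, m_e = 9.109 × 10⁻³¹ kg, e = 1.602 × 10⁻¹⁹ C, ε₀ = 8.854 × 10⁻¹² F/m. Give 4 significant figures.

One Bohr radius: a₀ = 4πε₀ℏ²/(m_e e²) = 5.297 × 10⁻¹¹ m.
376 × 5.297 × 10⁻¹¹ m = 1.992 × 10⁻⁸ m

1.992 × 10⁻⁸ m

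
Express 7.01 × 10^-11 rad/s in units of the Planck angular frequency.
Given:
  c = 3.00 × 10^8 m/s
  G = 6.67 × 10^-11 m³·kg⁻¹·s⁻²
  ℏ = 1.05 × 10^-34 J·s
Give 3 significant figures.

Planck angular frequency: ω_P = √(c⁵/(ℏG)) = 1.86 × 10^43 rad/s.
7.01 × 10^-11 / 1.86 × 10^43 = 3.76 × 10^-54

3.76 × 10^-54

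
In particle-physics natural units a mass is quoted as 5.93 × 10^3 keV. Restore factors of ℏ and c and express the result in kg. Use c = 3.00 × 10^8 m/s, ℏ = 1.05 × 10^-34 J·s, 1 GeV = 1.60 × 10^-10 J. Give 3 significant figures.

Mass is [E]/c²; divide by c².
1 GeV → 1/c² × (1 GeV in J) = 1.78 × 10^-27 kg.
Convert the energy scale: 5.93 × 10^3 keV = 5.93 × 10^-3 GeV.
Result: 5.93 × 10^-3 × 1.78 × 10^-27 = 1.05 × 10^-29 kg.

1.05 × 10^-29 kg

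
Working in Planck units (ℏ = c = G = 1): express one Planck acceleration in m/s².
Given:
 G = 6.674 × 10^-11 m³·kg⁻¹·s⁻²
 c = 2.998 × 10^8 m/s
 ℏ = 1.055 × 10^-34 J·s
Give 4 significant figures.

5.560 × 10^51 m/s²

From ℏ = c = G = 1 the acceleration scale is a_P = √(c⁷/(ℏG)).
  = √(3.092 × 10^103)
  = 5.560 × 10^51 m/s²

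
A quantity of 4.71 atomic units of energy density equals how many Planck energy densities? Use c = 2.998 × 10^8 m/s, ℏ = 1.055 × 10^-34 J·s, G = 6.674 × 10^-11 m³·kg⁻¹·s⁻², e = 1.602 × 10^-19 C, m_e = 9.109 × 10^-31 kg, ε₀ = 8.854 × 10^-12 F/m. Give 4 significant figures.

2.978 × 10^-100

atomic unit of energy density: u_au = E_h/a₀³ = m_e⁴e¹⁰/((4πε₀)⁵ℏ⁸) = 2.929 × 10^13 J/m³
Planck energy density: u_P = c⁷/(ℏG²) = 4.632 × 10^113 J/m³
4.71 × 2.929 × 10^13 / 4.632 × 10^113 = 2.978 × 10^-100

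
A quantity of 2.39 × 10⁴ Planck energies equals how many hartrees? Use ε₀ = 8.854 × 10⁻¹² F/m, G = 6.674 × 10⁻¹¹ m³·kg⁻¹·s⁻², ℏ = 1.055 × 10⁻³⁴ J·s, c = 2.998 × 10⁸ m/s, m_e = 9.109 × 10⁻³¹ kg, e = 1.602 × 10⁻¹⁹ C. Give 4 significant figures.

1.074 × 10³¹

Planck energy: E_P = √(ℏc⁵/G) = 1.957 × 10⁹ J
hartree: E_h = m_e e⁴/(4πε₀ℏ)² = 4.354 × 10⁻¹⁸ J
2.39 × 10⁴ × 1.957 × 10⁹ / 4.354 × 10⁻¹⁸ = 1.074 × 10³¹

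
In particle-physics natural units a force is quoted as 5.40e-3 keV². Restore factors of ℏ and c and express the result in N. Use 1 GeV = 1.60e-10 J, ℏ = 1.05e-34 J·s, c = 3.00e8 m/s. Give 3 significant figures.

4.39e-9 N

Force is [E]/[L] = [E]²/(ℏc); restore (ℏc)⁻¹.
1 GeV² → 1/(ℏc) × (1 GeV in J)² = 8.13e5 N.
Convert the energy scale: 5.40e-3 keV² = 5.40e-15 GeV².
Result: 5.40e-15 × 8.13e5 = 4.39e-9 N.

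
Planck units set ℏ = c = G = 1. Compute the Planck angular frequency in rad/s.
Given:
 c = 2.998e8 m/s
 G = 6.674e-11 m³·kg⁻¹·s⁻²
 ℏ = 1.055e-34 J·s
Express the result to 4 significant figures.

Dimensional analysis gives ω_P = √(c⁵/(ℏG)).
  = √(3.440e86)
  = 1.855e43 rad/s

1.855e43 rad/s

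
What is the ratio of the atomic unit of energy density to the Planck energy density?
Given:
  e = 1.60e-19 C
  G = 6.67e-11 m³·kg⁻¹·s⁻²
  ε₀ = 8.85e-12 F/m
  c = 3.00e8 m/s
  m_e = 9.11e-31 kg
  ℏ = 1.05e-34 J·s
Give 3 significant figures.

6.44e-101

atomic unit of energy density: u_au = E_h/a₀³ = m_e⁴e¹⁰/((4πε₀)⁵ℏ⁸) = 3.01e13 J/m³
Planck energy density: u_P = c⁷/(ℏG²) = 4.68e113 J/m³
ratio = 3.01e13 / 4.68e113 = 6.44e-101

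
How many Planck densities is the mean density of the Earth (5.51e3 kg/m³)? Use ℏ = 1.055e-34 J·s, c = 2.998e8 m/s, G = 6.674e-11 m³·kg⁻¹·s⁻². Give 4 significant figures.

1.069e-93

Planck density: ρ_P = c⁵/(ℏG²) = 5.154e96 kg/m³.
5.51e3 / 5.154e96 = 1.069e-93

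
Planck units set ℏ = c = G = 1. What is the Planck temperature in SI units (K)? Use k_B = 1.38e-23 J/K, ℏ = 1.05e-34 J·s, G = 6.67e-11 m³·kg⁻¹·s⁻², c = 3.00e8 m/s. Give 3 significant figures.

1.42e32 K

From ℏ = c = G = 1 the temperature scale is T_P = √(ℏc⁵/G) / k_B.
  = √(3.83e18) × 7.25e22
  = 1.42e32 K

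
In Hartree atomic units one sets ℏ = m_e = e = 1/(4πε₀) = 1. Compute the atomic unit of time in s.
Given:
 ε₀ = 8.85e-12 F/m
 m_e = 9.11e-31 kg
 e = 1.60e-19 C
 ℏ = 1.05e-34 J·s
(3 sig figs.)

τ_au = (4πε₀)²ℏ³/(m_e e⁴)
E_h = 4.38e-18 J
ℏ/E_h = 2.40e-17 s

2.40e-17 s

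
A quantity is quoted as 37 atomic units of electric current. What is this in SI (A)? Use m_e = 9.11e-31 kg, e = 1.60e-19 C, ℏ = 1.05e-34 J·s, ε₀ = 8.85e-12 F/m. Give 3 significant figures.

One atomic unit of electric current: I_au = e E_h/ℏ = m_e e⁵/((4πε₀)²ℏ³) = 6.67e-3 A.
37 × 6.67e-3 A = 0.247 A

0.247 A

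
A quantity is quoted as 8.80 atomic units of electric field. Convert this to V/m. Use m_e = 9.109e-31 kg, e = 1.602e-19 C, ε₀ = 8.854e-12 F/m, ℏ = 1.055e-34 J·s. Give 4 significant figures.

One atomic unit of electric field: E_au = E_h/(e a₀) = m_e²e⁵/((4πε₀)³ℏ⁴) = 5.131e11 V/m.
8.80 × 5.131e11 V/m = 4.515e12 V/m

4.515e12 V/m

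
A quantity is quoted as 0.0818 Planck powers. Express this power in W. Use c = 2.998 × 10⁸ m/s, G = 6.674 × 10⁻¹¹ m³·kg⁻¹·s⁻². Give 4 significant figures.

One Planck power: P_P = c⁵/G = 3.629 × 10⁵² W.
0.0818 × 3.629 × 10⁵² W = 2.968 × 10⁵¹ W

2.968 × 10⁵¹ W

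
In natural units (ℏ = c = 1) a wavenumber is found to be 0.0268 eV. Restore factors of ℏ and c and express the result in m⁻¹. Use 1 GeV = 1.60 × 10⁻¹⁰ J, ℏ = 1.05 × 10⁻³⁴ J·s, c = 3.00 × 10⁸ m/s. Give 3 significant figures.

Inverse length is [E]/(ℏc).
1 GeV → 1/(ℏc) × (1 GeV in J) = 5.08 × 10¹⁵ m⁻¹.
Convert the energy scale: 0.0268 eV = 2.68 × 10⁻¹¹ GeV.
Result: 2.68 × 10⁻¹¹ × 5.08 × 10¹⁵ = 1.36 × 10⁵ m⁻¹.

1.36 × 10⁵ m⁻¹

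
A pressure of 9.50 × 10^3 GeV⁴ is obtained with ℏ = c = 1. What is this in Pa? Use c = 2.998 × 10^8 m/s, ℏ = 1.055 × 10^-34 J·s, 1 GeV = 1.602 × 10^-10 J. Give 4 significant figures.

Pressure is [E]/[L]³ = [E]⁴/(ℏc)³.
1 GeV⁴ → 1/(ℏc)³ × (1 GeV in J)⁴ = 2.082 × 10^37 Pa.
Result: 9.50 × 10^3 × 2.082 × 10^37 = 1.978 × 10^41 Pa.

1.978 × 10^41 Pa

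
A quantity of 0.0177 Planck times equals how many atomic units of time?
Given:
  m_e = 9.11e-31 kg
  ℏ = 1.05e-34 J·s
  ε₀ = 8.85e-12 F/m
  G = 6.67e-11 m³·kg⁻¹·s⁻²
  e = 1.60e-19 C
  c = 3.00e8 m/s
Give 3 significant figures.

3.96e-29

Planck time: t_P = √(ℏG/c⁵) = 5.37e-44 s
atomic unit of time: τ_au = (4πε₀)²ℏ³/(m_e e⁴) = 2.40e-17 s
0.0177 × 5.37e-44 / 2.40e-17 = 3.96e-29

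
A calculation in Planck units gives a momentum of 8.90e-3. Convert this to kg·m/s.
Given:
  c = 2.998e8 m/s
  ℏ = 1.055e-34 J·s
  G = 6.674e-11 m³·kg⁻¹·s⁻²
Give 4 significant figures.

One Planck momentum: p_P = √(ℏc³/G) = 6.527 kg·m/s.
8.90e-3 × 6.527 kg·m/s = 0.05809 kg·m/s

0.05809 kg·m/s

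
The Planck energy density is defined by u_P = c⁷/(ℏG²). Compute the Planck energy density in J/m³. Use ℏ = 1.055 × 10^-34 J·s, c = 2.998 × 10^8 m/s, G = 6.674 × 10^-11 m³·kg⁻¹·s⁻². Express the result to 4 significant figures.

4.632 × 10^113 J/m³

u_P = c⁷/(ℏG²)
  = 2.177 × 10^59 / 4.699 × 10^-55
  = 4.632 × 10^113 J/m³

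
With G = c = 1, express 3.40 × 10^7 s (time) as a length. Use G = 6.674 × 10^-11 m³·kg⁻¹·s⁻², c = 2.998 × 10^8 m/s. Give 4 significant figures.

1.019 × 10^16 m

Time → length via c.
3.40 × 10^7 s × (c) = 1.019 × 10^16 m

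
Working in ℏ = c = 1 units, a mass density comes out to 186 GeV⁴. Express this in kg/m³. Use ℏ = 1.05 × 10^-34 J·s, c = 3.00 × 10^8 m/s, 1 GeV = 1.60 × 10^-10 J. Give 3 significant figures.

4.33 × 10^22 kg/m³

Mass density is [E]/(c²[L]³) = [E]⁴/(ℏ³c⁵).
1 GeV⁴ → 1/(ℏ³c⁵) × (1 GeV in J)⁴ = 2.33 × 10^20 kg/m³.
Result: 186 × 2.33 × 10^20 = 4.33 × 10^22 kg/m³.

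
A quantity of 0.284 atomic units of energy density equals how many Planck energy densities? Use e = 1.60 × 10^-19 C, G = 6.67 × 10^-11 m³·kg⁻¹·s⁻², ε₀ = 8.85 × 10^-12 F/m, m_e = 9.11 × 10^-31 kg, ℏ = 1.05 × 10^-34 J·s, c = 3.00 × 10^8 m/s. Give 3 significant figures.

atomic unit of energy density: u_au = E_h/a₀³ = m_e⁴e¹⁰/((4πε₀)⁵ℏ⁸) = 3.01 × 10^13 J/m³
Planck energy density: u_P = c⁷/(ℏG²) = 4.68 × 10^113 J/m³
0.284 × 3.01 × 10^13 / 4.68 × 10^113 = 1.83 × 10^-101

1.83 × 10^-101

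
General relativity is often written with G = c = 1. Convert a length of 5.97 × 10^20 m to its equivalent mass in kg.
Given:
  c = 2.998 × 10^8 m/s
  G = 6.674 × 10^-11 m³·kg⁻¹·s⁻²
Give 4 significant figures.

8.040 × 10^47 kg

Length → mass via c²/G.
5.97 × 10^20 m × (c²/G) = 8.040 × 10^47 kg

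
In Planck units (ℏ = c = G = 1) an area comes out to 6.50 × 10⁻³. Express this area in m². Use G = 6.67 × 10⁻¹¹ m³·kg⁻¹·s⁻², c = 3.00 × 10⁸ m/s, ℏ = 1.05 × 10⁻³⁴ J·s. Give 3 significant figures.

1.69 × 10⁻⁷² m²

One Planck area: A_P = ℏG/c³ = 2.59 × 10⁻⁷⁰ m².
6.50 × 10⁻³ × 2.59 × 10⁻⁷⁰ m² = 1.69 × 10⁻⁷² m²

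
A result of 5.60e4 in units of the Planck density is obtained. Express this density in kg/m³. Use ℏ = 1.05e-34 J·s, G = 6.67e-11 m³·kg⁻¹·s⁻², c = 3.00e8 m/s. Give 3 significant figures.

One Planck density: ρ_P = c⁵/(ℏG²) = 5.20e96 kg/m³.
5.60e4 × 5.20e96 kg/m³ = 2.91e101 kg/m³

2.91e101 kg/m³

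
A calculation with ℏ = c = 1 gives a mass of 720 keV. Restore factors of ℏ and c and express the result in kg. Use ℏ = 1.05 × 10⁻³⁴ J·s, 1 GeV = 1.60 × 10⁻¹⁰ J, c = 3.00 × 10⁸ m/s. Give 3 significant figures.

1.28 × 10⁻³⁰ kg

Mass is [E]/c²; divide by c².
1 GeV → 1/c² × (1 GeV in J) = 1.78 × 10⁻²⁷ kg.
Convert the energy scale: 720 keV = 7.20 × 10⁻⁴ GeV.
Result: 7.20 × 10⁻⁴ × 1.78 × 10⁻²⁷ = 1.28 × 10⁻³⁰ kg.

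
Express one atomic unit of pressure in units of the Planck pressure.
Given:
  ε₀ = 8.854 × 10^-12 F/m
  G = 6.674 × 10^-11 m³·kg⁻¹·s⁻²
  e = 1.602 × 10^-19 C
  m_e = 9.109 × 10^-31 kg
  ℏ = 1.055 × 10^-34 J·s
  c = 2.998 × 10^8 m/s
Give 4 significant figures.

6.323 × 10^-101

atomic unit of pressure: P_au = E_h/a₀³ = m_e⁴e¹⁰/((4πε₀)⁵ℏ⁸) = 2.929 × 10^13 Pa
Planck pressure: p_P = c⁷/(ℏG²) = 4.632 × 10^113 Pa
ratio = 2.929 × 10^13 / 4.632 × 10^113 = 6.323 × 10^-101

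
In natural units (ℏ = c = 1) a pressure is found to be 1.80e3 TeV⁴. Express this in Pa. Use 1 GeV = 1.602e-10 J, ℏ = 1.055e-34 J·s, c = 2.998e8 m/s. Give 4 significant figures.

Pressure is [E]/[L]³ = [E]⁴/(ℏc)³.
1 GeV⁴ → 1/(ℏc)³ × (1 GeV in J)⁴ = 2.082e37 Pa.
Convert the energy scale: 1.80e3 TeV⁴ = 1.80e15 GeV⁴.
Result: 1.80e15 × 2.082e37 = 3.747e52 Pa.

3.747e52 Pa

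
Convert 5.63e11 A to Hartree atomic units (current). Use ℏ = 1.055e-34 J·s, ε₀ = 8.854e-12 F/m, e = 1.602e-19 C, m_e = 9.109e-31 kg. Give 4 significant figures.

8.515e13

atomic unit of electric current: I_au = e E_h/ℏ = m_e e⁵/((4πε₀)²ℏ³) = 6.612e-3 A.
5.63e11 / 6.612e-3 = 8.515e13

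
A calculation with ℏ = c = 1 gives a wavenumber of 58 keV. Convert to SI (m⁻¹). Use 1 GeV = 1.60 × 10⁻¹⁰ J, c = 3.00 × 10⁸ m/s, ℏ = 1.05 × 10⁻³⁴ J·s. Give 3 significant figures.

Inverse length is [E]/(ℏc).
1 GeV → 1/(ℏc) × (1 GeV in J) = 5.08 × 10¹⁵ m⁻¹.
Convert the energy scale: 58 keV = 5.80 × 10⁻⁵ GeV.
Result: 5.80 × 10⁻⁵ × 5.08 × 10¹⁵ = 2.95 × 10¹¹ m⁻¹.

2.95 × 10¹¹ m⁻¹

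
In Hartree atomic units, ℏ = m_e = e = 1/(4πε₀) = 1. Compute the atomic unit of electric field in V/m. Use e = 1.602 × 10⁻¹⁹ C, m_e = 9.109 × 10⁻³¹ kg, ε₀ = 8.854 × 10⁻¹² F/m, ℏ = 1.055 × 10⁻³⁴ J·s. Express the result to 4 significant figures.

The unique combination of the constants set to 1 with dimensions of electric field is E_au = E_h/(e a₀) = m_e²e⁵/((4πε₀)³ℏ⁴).
E_h = 4.354 × 10⁻¹⁸ J
a₀ = 5.297 × 10⁻¹¹ m
E_h/(e·a₀) = 5.131 × 10¹¹ V/m

5.131 × 10¹¹ V/m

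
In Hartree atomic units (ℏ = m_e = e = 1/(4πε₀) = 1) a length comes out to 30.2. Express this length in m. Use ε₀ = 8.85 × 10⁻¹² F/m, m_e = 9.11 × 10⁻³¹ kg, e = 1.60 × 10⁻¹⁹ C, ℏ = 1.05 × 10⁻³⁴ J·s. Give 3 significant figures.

1.59 × 10⁻⁹ m

One Bohr radius: a₀ = 4πε₀ℏ²/(m_e e²) = 5.26 × 10⁻¹¹ m.
30.2 × 5.26 × 10⁻¹¹ m = 1.59 × 10⁻⁹ m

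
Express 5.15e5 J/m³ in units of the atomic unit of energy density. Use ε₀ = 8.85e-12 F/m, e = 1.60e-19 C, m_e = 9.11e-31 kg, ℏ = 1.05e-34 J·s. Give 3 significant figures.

atomic unit of energy density: u_au = E_h/a₀³ = m_e⁴e¹⁰/((4πε₀)⁵ℏ⁸) = 3.01e13 J/m³.
5.15e5 / 3.01e13 = 1.71e-8

1.71e-8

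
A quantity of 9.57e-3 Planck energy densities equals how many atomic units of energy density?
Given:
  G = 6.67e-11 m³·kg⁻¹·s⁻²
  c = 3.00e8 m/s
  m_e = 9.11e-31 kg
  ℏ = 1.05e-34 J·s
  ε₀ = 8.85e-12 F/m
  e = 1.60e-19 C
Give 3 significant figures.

1.49e98

Planck energy density: u_P = c⁷/(ℏG²) = 4.68e113 J/m³
atomic unit of energy density: u_au = E_h/a₀³ = m_e⁴e¹⁰/((4πε₀)⁵ℏ⁸) = 3.01e13 J/m³
9.57e-3 × 4.68e113 / 3.01e13 = 1.49e98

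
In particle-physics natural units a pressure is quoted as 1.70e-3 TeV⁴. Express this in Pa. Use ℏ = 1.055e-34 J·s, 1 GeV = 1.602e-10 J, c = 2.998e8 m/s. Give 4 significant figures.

Pressure is [E]/[L]³ = [E]⁴/(ℏc)³.
1 GeV⁴ → 1/(ℏc)³ × (1 GeV in J)⁴ = 2.082e37 Pa.
Convert the energy scale: 1.70e-3 TeV⁴ = 1.70e9 GeV⁴.
Result: 1.70e9 × 2.082e37 = 3.539e46 Pa.

3.539e46 Pa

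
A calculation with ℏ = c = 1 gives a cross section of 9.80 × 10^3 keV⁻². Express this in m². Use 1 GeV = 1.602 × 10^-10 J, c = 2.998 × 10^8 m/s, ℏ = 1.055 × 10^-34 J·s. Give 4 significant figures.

Area is [L]² = [E]⁻²·(ℏc)²; restore (ℏc)².
1 GeV⁻² → (ℏc)² × (1 GeV in J)⁻² = 3.898 × 10^-32 m².
Convert the energy scale: 9.80 × 10^3 keV⁻² = 9.80 × 10^15 GeV⁻².
Result: 9.80 × 10^15 × 3.898 × 10^-32 = 3.820 × 10^-16 m².

3.820 × 10^-16 m²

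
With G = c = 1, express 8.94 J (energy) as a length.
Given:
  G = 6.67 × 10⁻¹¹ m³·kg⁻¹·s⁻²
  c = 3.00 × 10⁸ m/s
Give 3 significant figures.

Energy → length via G/c⁴.
8.94 J × (G/c⁴) = 7.36 × 10⁻⁴⁴ m

7.36 × 10⁻⁴⁴ m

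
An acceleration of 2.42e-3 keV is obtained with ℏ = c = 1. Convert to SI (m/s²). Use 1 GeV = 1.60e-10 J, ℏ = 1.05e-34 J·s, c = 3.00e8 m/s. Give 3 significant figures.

Acceleration is [L]/[T]² = c·[E]/ℏ.
1 GeV → c/ℏ × (1 GeV in J) = 4.57e32 m/s².
Convert the energy scale: 2.42e-3 keV = 2.42e-9 GeV.
Result: 2.42e-9 × 4.57e32 = 1.11e24 m/s².

1.11e24 m/s²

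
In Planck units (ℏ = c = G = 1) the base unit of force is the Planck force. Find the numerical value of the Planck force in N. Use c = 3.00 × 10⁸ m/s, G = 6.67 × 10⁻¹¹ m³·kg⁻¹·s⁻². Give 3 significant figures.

F_P = c⁴/G
  = 8.10 × 10³³ / 6.67 × 10⁻¹¹
  = 1.21 × 10⁴⁴ N

1.21 × 10⁴⁴ N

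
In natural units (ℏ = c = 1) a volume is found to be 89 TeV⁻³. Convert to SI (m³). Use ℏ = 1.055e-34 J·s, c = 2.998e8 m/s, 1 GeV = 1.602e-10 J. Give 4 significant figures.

Volume is [L]³ = [E]⁻³·(ℏc)³.
1 GeV⁻³ → (ℏc)³ × (1 GeV in J)⁻³ = 7.696e-48 m³.
Convert the energy scale: 89 TeV⁻³ = 8.90e-8 GeV⁻³.
Result: 8.90e-8 × 7.696e-48 = 6.849e-55 m³.

6.849e-55 m³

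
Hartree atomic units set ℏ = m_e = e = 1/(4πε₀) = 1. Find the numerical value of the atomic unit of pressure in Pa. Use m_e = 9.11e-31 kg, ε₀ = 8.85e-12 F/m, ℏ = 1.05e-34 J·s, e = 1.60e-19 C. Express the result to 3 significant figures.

The unique combination of the constants set to 1 with dimensions of pressure is P_au = E_h/a₀³ = m_e⁴e¹⁰/((4πε₀)⁵ℏ⁸).
E_h = 4.38e-18 J
a₀ = 5.26e-11 m
E_h/a₀³ = 3.01e13 Pa

3.01e13 Pa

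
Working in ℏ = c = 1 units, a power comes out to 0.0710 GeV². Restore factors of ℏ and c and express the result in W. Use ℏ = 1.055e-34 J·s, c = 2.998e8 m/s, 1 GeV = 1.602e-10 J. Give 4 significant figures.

1.727e13 W

Power is [E]/[T] = [E]²/ℏ.
1 GeV² → 1/ℏ × (1 GeV in J)² = 2.433e14 W.
Result: 0.0710 × 2.433e14 = 1.727e13 W.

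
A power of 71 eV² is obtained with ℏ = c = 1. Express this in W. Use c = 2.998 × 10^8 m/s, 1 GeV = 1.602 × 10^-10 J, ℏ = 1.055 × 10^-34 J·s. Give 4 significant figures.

Power is [E]/[T] = [E]²/ℏ.
1 GeV² → 1/ℏ × (1 GeV in J)² = 2.433 × 10^14 W.
Convert the energy scale: 71 eV² = 7.10 × 10^-17 GeV².
Result: 7.10 × 10^-17 × 2.433 × 10^14 = 0.01727 W.

0.01727 W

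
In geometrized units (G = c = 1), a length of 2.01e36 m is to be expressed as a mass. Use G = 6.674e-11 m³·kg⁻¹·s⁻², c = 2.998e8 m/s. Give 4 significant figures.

2.707e63 kg

Length → mass via c²/G.
2.01e36 m × (c²/G) = 2.707e63 kg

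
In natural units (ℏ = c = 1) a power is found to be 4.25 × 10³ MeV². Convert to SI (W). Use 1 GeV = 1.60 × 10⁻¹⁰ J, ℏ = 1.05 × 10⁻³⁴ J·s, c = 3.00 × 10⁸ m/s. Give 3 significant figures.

Power is [E]/[T] = [E]²/ℏ.
1 GeV² → 1/ℏ × (1 GeV in J)² = 2.44 × 10¹⁴ W.
Convert the energy scale: 4.25 × 10³ MeV² = 4.25 × 10⁻³ GeV².
Result: 4.25 × 10⁻³ × 2.44 × 10¹⁴ = 1.04 × 10¹² W.

1.04 × 10¹² W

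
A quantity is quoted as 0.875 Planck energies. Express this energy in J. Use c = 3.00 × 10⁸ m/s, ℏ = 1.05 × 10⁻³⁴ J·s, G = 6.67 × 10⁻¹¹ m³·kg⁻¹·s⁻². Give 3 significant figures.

One Planck energy: E_P = √(ℏc⁵/G) = 1.96 × 10⁹ J.
0.875 × 1.96 × 10⁹ J = 1.71 × 10⁹ J

1.71 × 10⁹ J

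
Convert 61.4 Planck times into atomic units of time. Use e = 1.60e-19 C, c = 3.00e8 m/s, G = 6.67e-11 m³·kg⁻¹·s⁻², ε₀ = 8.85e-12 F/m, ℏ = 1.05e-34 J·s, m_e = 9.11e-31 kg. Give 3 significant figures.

Planck time: t_P = √(ℏG/c⁵) = 5.37e-44 s
atomic unit of time: τ_au = (4πε₀)²ℏ³/(m_e e⁴) = 2.40e-17 s
61.4 × 5.37e-44 / 2.40e-17 = 1.37e-25

1.37e-25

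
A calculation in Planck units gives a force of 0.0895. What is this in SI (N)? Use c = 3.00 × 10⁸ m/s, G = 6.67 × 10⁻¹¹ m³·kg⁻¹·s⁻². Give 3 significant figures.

1.09 × 10⁴³ N

One Planck force: F_P = c⁴/G = 1.21 × 10⁴⁴ N.
0.0895 × 1.21 × 10⁴⁴ N = 1.09 × 10⁴³ N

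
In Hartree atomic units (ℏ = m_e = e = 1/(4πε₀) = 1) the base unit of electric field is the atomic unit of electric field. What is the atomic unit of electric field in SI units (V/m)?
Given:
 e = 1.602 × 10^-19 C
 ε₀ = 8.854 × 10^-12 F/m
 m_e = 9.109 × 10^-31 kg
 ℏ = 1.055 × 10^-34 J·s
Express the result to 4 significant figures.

5.131 × 10^11 V/m

E_au = E_h/(e a₀) = m_e²e⁵/((4πε₀)³ℏ⁴)
E_h = 4.354 × 10^-18 J
a₀ = 5.297 × 10^-11 m
E_h/(e·a₀) = 5.131 × 10^11 V/m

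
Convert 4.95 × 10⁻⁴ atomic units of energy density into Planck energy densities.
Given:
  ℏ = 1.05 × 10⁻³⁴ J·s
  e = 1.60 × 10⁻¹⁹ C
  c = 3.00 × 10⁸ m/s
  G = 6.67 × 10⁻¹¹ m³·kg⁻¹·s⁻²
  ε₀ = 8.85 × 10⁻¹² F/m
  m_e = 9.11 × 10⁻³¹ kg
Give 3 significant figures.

atomic unit of energy density: u_au = E_h/a₀³ = m_e⁴e¹⁰/((4πε₀)⁵ℏ⁸) = 3.01 × 10¹³ J/m³
Planck energy density: u_P = c⁷/(ℏG²) = 4.68 × 10¹¹³ J/m³
4.95 × 10⁻⁴ × 3.01 × 10¹³ / 4.68 × 10¹¹³ = 3.19 × 10⁻¹⁰⁴

3.19 × 10⁻¹⁰⁴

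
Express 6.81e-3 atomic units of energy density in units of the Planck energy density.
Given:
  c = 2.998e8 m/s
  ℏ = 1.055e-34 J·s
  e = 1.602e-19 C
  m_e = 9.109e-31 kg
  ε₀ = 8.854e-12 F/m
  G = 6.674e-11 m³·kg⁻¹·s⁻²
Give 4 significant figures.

atomic unit of energy density: u_au = E_h/a₀³ = m_e⁴e¹⁰/((4πε₀)⁵ℏ⁸) = 2.929e13 J/m³
Planck energy density: u_P = c⁷/(ℏG²) = 4.632e113 J/m³
6.81e-3 × 2.929e13 / 4.632e113 = 4.306e-103

4.306e-103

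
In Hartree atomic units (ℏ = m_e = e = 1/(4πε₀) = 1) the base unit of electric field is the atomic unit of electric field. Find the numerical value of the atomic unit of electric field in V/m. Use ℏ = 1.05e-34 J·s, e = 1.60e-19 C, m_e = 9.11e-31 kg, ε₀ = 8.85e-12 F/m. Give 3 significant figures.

5.20e11 V/m

E_au = E_h/(e a₀) = m_e²e⁵/((4πε₀)³ℏ⁴)
E_h = 4.38e-18 J
a₀ = 5.26e-11 m
E_h/(e·a₀) = 5.20e11 V/m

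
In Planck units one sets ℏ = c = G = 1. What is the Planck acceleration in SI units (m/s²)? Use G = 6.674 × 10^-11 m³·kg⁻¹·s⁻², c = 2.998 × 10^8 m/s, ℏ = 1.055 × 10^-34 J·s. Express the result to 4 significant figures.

a_P = √(c⁷/(ℏG))
  = √(3.092 × 10^103)
  = 5.560 × 10^51 m/s²

5.560 × 10^51 m/s²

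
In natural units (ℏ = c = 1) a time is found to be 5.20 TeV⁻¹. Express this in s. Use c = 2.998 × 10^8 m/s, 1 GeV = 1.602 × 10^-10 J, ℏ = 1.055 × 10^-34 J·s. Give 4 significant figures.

A time is [E]⁻¹ in ℏ=c=1; restore one factor of ℏ.
1 GeV⁻¹ → ℏ × (1 GeV in J)⁻¹ = 6.586 × 10^-25 s.
Convert the energy scale: 5.20 TeV⁻¹ = 5.20 × 10^-3 GeV⁻¹.
Result: 5.20 × 10^-3 × 6.586 × 10^-25 = 3.424 × 10^-27 s.

3.424 × 10^-27 s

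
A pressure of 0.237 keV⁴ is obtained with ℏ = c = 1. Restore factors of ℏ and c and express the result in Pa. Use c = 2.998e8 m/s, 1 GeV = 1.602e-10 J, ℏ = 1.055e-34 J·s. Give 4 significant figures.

4.933e12 Pa

Pressure is [E]/[L]³ = [E]⁴/(ℏc)³.
1 GeV⁴ → 1/(ℏc)³ × (1 GeV in J)⁴ = 2.082e37 Pa.
Convert the energy scale: 0.237 keV⁴ = 2.37e-25 GeV⁴.
Result: 2.37e-25 × 2.082e37 = 4.933e12 Pa.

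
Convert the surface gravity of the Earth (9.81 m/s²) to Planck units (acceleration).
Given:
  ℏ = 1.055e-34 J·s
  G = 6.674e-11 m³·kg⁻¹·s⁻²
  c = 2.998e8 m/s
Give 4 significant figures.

1.764e-51

Planck acceleration: a_P = √(c⁷/(ℏG)) = 5.560e51 m/s².
9.81 / 5.560e51 = 1.764e-51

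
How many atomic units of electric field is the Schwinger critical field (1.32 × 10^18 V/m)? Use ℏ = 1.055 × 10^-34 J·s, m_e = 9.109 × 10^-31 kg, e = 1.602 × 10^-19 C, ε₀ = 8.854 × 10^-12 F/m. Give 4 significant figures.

atomic unit of electric field: E_au = E_h/(e a₀) = m_e²e⁵/((4πε₀)³ℏ⁴) = 5.131 × 10^11 V/m.
1.32 × 10^18 / 5.131 × 10^11 = 2.573 × 10^6

2.573 × 10^6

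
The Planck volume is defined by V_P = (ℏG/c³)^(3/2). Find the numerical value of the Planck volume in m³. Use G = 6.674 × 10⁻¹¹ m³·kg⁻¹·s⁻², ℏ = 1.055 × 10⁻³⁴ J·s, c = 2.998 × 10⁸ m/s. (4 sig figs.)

V_P = (ℏG/c³)^(3/2)
  = √(1.784 × 10⁻²⁰⁹)
  = 4.224 × 10⁻¹⁰⁵ m³

4.224 × 10⁻¹⁰⁵ m³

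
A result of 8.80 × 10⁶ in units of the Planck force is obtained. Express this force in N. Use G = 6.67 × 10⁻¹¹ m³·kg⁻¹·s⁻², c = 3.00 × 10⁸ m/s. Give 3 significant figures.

1.07 × 10⁵¹ N

One Planck force: F_P = c⁴/G = 1.21 × 10⁴⁴ N.
8.80 × 10⁶ × 1.21 × 10⁴⁴ N = 1.07 × 10⁵¹ N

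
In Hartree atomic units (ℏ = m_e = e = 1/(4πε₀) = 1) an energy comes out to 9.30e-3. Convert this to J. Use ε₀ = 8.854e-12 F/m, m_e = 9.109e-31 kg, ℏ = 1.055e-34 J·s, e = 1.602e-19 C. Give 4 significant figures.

One hartree: E_h = m_e e⁴/(4πε₀ℏ)² = 4.354e-18 J.
9.30e-3 × 4.354e-18 J = 4.049e-20 J

4.049e-20 J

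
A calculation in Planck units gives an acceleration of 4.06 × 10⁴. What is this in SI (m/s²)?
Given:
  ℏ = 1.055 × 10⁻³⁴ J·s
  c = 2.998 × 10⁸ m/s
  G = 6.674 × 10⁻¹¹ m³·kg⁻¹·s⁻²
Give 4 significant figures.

One Planck acceleration: a_P = √(c⁷/(ℏG)) = 5.560 × 10⁵¹ m/s².
4.06 × 10⁴ × 5.560 × 10⁵¹ m/s² = 2.257 × 10⁵⁶ m/s²

2.257 × 10⁵⁶ m/s²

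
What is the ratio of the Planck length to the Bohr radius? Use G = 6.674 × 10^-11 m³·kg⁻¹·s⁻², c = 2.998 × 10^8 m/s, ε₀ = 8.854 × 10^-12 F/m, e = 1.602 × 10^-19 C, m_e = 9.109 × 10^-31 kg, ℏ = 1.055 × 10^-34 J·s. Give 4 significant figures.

Planck length: ℓ_P = √(ℏG/c³) = 1.616 × 10^-35 m
Bohr radius: a₀ = 4πε₀ℏ²/(m_e e²) = 5.297 × 10^-11 m
ratio = 1.616 × 10^-35 / 5.297 × 10^-11 = 3.051 × 10^-25

3.051 × 10^-25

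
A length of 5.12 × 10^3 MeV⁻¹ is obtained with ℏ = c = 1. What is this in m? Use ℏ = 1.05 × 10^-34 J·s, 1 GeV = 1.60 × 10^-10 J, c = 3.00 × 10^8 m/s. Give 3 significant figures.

A length is [E]⁻¹ in ℏ=c=1; restore one factor of ℏc.
1 GeV⁻¹ → ℏc × (1 GeV in J)⁻¹ = 1.97 × 10^-16 m.
Convert the energy scale: 5.12 × 10^3 MeV⁻¹ = 5.12 × 10^6 GeV⁻¹.
Result: 5.12 × 10^6 × 1.97 × 10^-16 = 1.01 × 10^-9 m.

1.01 × 10^-9 m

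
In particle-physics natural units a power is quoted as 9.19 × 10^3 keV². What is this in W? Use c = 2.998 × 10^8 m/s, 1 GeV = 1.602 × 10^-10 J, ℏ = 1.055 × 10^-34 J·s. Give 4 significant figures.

Power is [E]/[T] = [E]²/ℏ.
1 GeV² → 1/ℏ × (1 GeV in J)² = 2.433 × 10^14 W.
Convert the energy scale: 9.19 × 10^3 keV² = 9.19 × 10^-9 GeV².
Result: 9.19 × 10^-9 × 2.433 × 10^14 = 2.236 × 10^6 W.

2.236 × 10^6 W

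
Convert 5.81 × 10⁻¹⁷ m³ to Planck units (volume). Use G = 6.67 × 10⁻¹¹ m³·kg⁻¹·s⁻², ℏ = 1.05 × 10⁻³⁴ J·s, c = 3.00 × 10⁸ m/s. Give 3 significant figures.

Planck volume: V_P = (ℏG/c³)^(3/2) = 4.18 × 10⁻¹⁰⁵ m³.
5.81 × 10⁻¹⁷ / 4.18 × 10⁻¹⁰⁵ = 1.39 × 10⁸⁸

1.39 × 10⁸⁸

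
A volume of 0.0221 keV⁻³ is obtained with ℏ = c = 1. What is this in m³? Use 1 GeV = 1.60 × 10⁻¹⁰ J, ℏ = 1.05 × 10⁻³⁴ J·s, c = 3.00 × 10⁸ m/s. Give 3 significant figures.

Volume is [L]³ = [E]⁻³·(ℏc)³.
1 GeV⁻³ → (ℏc)³ × (1 GeV in J)⁻³ = 7.63 × 10⁻⁴⁸ m³.
Convert the energy scale: 0.0221 keV⁻³ = 2.21 × 10¹⁶ GeV⁻³.
Result: 2.21 × 10¹⁶ × 7.63 × 10⁻⁴⁸ = 1.69 × 10⁻³¹ m³.

1.69 × 10⁻³¹ m³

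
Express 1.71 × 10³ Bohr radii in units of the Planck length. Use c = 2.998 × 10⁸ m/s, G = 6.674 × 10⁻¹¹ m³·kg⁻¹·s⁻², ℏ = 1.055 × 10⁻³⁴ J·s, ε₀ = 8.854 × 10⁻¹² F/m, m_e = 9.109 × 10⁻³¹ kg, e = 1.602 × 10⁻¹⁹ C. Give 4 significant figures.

Bohr radius: a₀ = 4πε₀ℏ²/(m_e e²) = 5.297 × 10⁻¹¹ m
Planck length: ℓ_P = √(ℏG/c³) = 1.616 × 10⁻³⁵ m
1.71 × 10³ × 5.297 × 10⁻¹¹ / 1.616 × 10⁻³⁵ = 5.604 × 10²⁷

5.604 × 10²⁷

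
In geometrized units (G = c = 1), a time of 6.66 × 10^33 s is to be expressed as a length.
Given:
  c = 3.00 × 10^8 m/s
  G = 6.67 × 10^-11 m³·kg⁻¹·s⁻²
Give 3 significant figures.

Time → length via c.
6.66 × 10^33 s × (c) = 2.00 × 10^42 m

2.00 × 10^42 m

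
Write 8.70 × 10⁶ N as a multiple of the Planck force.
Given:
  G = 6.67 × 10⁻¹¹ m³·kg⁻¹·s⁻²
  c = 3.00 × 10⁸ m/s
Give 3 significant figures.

Planck force: F_P = c⁴/G = 1.21 × 10⁴⁴ N.
8.70 × 10⁶ / 1.21 × 10⁴⁴ = 7.16 × 10⁻³⁸

7.16 × 10⁻³⁸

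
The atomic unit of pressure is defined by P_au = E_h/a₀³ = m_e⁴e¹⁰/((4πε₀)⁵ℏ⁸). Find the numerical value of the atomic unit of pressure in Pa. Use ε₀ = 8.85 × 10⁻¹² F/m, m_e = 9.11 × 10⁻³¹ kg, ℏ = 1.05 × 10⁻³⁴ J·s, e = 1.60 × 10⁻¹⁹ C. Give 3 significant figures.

P_au = E_h/a₀³ = m_e⁴e¹⁰/((4πε₀)⁵ℏ⁸)
E_h = 4.38 × 10⁻¹⁸ J
a₀ = 5.26 × 10⁻¹¹ m
E_h/a₀³ = 3.01 × 10¹³ Pa

3.01 × 10¹³ Pa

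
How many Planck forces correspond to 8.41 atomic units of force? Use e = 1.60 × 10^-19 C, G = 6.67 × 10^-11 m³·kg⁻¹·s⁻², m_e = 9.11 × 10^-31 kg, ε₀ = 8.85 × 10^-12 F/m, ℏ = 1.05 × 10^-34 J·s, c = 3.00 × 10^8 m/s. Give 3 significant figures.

5.77 × 10^-51

atomic unit of force: F_au = E_h/a₀ = m_e²e⁶/((4πε₀)³ℏ⁴) = 8.33 × 10^-8 N
Planck force: F_P = c⁴/G = 1.21 × 10^44 N
8.41 × 8.33 × 10^-8 / 1.21 × 10^44 = 5.77 × 10^-51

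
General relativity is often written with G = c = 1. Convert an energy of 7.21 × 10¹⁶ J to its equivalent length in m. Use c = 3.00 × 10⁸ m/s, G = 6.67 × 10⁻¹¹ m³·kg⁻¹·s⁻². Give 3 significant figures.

5.94 × 10⁻²⁸ m

Energy → length via G/c⁴.
7.21 × 10¹⁶ J × (G/c⁴) = 5.94 × 10⁻²⁸ m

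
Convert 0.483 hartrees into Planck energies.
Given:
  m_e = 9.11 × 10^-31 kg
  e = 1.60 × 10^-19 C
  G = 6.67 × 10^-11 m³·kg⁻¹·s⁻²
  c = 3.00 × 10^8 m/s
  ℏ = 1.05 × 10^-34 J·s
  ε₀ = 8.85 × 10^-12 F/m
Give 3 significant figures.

hartree: E_h = m_e e⁴/(4πε₀ℏ)² = 4.38 × 10^-18 J
Planck energy: E_P = √(ℏc⁵/G) = 1.96 × 10^9 J
0.483 × 4.38 × 10^-18 / 1.96 × 10^9 = 1.08 × 10^-27

1.08 × 10^-27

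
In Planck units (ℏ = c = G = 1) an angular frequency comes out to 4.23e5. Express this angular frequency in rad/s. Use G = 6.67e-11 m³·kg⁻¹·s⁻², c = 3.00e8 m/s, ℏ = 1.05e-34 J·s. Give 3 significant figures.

7.88e48 rad/s

One Planck angular frequency: ω_P = √(c⁵/(ℏG)) = 1.86e43 rad/s.
4.23e5 × 1.86e43 rad/s = 7.88e48 rad/s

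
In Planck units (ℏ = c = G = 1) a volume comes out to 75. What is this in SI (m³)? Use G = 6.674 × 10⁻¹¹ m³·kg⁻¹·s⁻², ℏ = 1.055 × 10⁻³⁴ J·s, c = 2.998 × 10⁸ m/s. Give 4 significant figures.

One Planck volume: V_P = (ℏG/c³)^(3/2) = 4.224 × 10⁻¹⁰⁵ m³.
75 × 4.224 × 10⁻¹⁰⁵ m³ = 3.168 × 10⁻¹⁰³ m³

3.168 × 10⁻¹⁰³ m³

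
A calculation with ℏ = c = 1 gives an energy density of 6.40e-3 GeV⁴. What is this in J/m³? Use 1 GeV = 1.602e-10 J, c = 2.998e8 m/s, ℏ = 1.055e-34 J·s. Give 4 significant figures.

1.332e35 J/m³

[E]/[L]³ = [E]⁴/(ℏc)³; restore (ℏc)⁻³.
1 GeV⁴ → 1/(ℏc)³ × (1 GeV in J)⁴ = 2.082e37 J/m³.
Result: 6.40e-3 × 2.082e37 = 1.332e35 J/m³.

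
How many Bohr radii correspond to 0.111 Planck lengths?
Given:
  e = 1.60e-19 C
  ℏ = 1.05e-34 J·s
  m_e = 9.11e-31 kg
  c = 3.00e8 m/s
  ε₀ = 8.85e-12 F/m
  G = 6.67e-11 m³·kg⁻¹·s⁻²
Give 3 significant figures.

Planck length: ℓ_P = √(ℏG/c³) = 1.61e-35 m
Bohr radius: a₀ = 4πε₀ℏ²/(m_e e²) = 5.26e-11 m
0.111 × 1.61e-35 / 5.26e-11 = 3.40e-26

3.40e-26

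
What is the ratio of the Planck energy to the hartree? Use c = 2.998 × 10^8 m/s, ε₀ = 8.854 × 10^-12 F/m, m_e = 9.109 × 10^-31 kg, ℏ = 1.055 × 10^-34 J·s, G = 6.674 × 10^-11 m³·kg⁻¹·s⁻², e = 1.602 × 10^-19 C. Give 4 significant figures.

Planck energy: E_P = √(ℏc⁵/G) = 1.957 × 10^9 J
hartree: E_h = m_e e⁴/(4πε₀ℏ)² = 4.354 × 10^-18 J
ratio = 1.957 × 10^9 / 4.354 × 10^-18 = 4.494 × 10^26

4.494 × 10^26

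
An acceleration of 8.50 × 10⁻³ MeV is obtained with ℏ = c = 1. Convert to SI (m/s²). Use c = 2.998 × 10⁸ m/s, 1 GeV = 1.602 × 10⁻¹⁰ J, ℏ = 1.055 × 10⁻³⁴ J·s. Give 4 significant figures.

Acceleration is [L]/[T]² = c·[E]/ℏ.
1 GeV → c/ℏ × (1 GeV in J) = 4.552 × 10³² m/s².
Convert the energy scale: 8.50 × 10⁻³ MeV = 8.50 × 10⁻⁶ GeV.
Result: 8.50 × 10⁻⁶ × 4.552 × 10³² = 3.870 × 10²⁷ m/s².

3.870 × 10²⁷ m/s²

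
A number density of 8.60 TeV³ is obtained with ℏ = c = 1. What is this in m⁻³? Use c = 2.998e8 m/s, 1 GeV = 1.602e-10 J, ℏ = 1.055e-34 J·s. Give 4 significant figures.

Number density is [L]⁻³ = [E]³/(ℏc)³.
1 GeV³ → 1/(ℏc)³ × (1 GeV in J)³ = 1.299e47 m⁻³.
Convert the energy scale: 8.60 TeV³ = 8.60e9 GeV³.
Result: 8.60e9 × 1.299e47 = 1.117e57 m⁻³.

1.117e57 m⁻³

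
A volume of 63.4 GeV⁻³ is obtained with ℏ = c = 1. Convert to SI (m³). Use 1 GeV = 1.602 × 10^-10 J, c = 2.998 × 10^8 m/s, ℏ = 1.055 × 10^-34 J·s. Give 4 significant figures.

4.879 × 10^-46 m³

Volume is [L]³ = [E]⁻³·(ℏc)³.
1 GeV⁻³ → (ℏc)³ × (1 GeV in J)⁻³ = 7.696 × 10^-48 m³.
Result: 63.4 × 7.696 × 10^-48 = 4.879 × 10^-46 m³.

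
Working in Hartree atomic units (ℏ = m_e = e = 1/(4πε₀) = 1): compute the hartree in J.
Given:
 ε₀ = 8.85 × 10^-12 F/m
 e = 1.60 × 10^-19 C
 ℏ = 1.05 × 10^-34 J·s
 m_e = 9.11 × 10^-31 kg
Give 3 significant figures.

Dimensional analysis gives E_h = m_e e⁴/(4πε₀ℏ)².
  = 5.97 × 10^-106 / 1.36 × 10^-88
  = 4.38 × 10^-18 J

4.38 × 10^-18 J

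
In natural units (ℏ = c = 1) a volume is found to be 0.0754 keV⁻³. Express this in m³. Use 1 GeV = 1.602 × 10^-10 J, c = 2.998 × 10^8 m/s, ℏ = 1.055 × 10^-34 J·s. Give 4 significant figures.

Volume is [L]³ = [E]⁻³·(ℏc)³.
1 GeV⁻³ → (ℏc)³ × (1 GeV in J)⁻³ = 7.696 × 10^-48 m³.
Convert the energy scale: 0.0754 keV⁻³ = 7.54 × 10^16 GeV⁻³.
Result: 7.54 × 10^16 × 7.696 × 10^-48 = 5.803 × 10^-31 m³.

5.803 × 10^-31 m³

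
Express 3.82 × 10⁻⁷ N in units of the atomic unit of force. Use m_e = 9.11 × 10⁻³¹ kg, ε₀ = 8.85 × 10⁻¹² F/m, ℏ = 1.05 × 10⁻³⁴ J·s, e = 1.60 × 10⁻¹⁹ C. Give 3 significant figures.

atomic unit of force: F_au = E_h/a₀ = m_e²e⁶/((4πε₀)³ℏ⁴) = 8.33 × 10⁻⁸ N.
3.82 × 10⁻⁷ / 8.33 × 10⁻⁸ = 4.59

4.59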